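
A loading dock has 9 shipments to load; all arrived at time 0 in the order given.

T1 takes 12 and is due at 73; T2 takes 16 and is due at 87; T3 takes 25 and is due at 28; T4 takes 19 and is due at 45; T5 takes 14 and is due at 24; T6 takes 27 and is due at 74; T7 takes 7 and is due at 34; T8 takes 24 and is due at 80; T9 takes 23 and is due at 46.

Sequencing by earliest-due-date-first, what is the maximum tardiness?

80

EDD (increasing due date): T5 T3 T7 T4 T9 T1 T6 T8 T2.
T5: 0→14, due 24, tardiness 0
T3: 14→39, due 28, tardiness 11
T7: 39→46, due 34, tardiness 12
T4: 46→65, due 45, tardiness 20
T9: 65→88, due 46, tardiness 42
T1: 88→100, due 73, tardiness 27
T6: 100→127, due 74, tardiness 53
T8: 127→151, due 80, tardiness 71
T2: 151→167, due 87, tardiness 80
Maximum = 80.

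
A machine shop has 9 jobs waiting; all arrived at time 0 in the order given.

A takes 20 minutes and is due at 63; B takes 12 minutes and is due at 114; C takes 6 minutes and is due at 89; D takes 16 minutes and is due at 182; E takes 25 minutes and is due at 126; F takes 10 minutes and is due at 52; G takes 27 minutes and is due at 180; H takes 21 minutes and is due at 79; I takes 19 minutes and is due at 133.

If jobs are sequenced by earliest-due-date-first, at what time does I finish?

113

EDD (increasing due date): F A H C B E I G D.
F: 0→10
A: 10→30
H: 30→51
C: 51→57
B: 57→69
E: 69→94
I: 94→113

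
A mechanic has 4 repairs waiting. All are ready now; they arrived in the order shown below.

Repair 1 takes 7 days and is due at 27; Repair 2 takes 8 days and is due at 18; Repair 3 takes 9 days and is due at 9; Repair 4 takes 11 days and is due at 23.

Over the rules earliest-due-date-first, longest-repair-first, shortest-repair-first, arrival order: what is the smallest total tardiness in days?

13

EDD (increasing due date): Repair 3 Repair 2 Repair 4 Repair 1.
Repair 3: 0→9, due 9, tardiness 0
Repair 2: 9→17, due 18, tardiness 0
Repair 4: 17→28, due 23, tardiness 5
Repair 1: 28→35, due 27, tardiness 8
Sum = 0+0+5+8 = 13.
LPT (decreasing processing time): Repair 4 Repair 3 Repair 2 Repair 1.
Repair 4: 0→11, due 23, tardiness 0
Repair 3: 11→20, due 9, tardiness 11
Repair 2: 20→28, due 18, tardiness 10
Repair 1: 28→35, due 27, tardiness 8
Sum = 0+11+10+8 = 29.
SPT (increasing processing time): Repair 1 Repair 2 Repair 3 Repair 4.
Repair 1: 0→7, due 27, tardiness 0
Repair 2: 7→15, due 18, tardiness 0
Repair 3: 15→24, due 9, tardiness 15
Repair 4: 24→35, due 23, tardiness 12
Sum = 0+0+15+12 = 27.
FIFO (arrival order): Repair 1 Repair 2 Repair 3 Repair 4.
Repair 1: 0→7, due 27, tardiness 0
Repair 2: 7→15, due 18, tardiness 0
Repair 3: 15→24, due 9, tardiness 15
Repair 4: 24→35, due 23, tardiness 12
Sum = 0+0+15+12 = 27.
EDD 13, LPT 29, SPT 27, FIFO 27 → minimum 13.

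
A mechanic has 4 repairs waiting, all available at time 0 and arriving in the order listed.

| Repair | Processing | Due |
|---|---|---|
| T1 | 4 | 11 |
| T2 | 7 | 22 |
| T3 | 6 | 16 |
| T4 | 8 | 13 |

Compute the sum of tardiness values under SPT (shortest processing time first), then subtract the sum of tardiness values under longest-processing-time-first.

SPT (increasing processing time): T1 T3 T2 T4.
T1: 0→4, due 11, tardiness 0
T3: 4→10, due 16, tardiness 0
T2: 10→17, due 22, tardiness 0
T4: 17→25, due 13, tardiness 12
Sum = 0+0+0+12 = 12.
LPT (decreasing processing time): T4 T2 T3 T1.
T4: 0→8, due 13, tardiness 0
T2: 8→15, due 22, tardiness 0
T3: 15→21, due 16, tardiness 5
T1: 21→25, due 11, tardiness 14
Sum = 0+0+5+14 = 19.
Difference = 12 − 19 = -7.

-7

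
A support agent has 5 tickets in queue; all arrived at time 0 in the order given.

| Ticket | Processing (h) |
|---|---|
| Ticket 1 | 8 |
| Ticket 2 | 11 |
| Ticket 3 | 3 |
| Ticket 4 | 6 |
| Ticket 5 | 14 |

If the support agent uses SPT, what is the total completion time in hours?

SPT (increasing processing time): Ticket 3 Ticket 4 Ticket 1 Ticket 2 Ticket 5.
Ticket 3: 0→3
Ticket 4: 3→9
Ticket 1: 9→17
Ticket 2: 17→28
Ticket 5: 28→42
Sum = 3+9+17+28+42 = 99.

99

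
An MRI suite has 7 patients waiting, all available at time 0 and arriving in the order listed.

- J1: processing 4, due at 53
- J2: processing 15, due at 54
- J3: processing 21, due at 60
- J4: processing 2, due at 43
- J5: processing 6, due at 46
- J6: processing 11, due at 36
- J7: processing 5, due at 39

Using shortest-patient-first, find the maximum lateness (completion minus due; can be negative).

4

SPT (increasing processing time): J4 J1 J7 J5 J6 J2 J3.
J4: 0→2, due 43, lateness -41
J1: 2→6, due 53, lateness -47
J7: 6→11, due 39, lateness -28
J5: 11→17, due 46, lateness -29
J6: 17→28, due 36, lateness -8
J2: 28→43, due 54, lateness -11
J3: 43→64, due 60, lateness 4
Maximum = 4.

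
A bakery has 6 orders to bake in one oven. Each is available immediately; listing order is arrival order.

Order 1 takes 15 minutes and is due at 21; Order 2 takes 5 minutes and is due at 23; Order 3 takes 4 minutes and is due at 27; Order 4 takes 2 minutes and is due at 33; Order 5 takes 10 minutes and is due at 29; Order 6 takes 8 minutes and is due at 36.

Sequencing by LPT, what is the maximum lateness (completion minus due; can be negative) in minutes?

15

LPT (decreasing processing time): Order 1 Order 5 Order 6 Order 2 Order 3 Order 4.
Order 1: 0→15, due 21, lateness -6
Order 5: 15→25, due 29, lateness -4
Order 6: 25→33, due 36, lateness -3
Order 2: 33→38, due 23, lateness 15
Order 3: 38→42, due 27, lateness 15
Order 4: 42→44, due 33, lateness 11
Maximum = 15.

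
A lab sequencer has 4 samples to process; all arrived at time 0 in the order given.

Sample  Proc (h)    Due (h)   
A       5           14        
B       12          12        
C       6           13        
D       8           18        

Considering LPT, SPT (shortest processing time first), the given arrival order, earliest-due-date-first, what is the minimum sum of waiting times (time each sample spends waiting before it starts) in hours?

35

LPT (decreasing processing time): B D C A.
B: waits 0, runs 0→12
D: waits 12, runs 12→20
C: waits 20, runs 20→26
A: waits 26, runs 26→31
Sum = 0+12+20+26 = 58.
SPT (increasing processing time): A C D B.
A: waits 0, runs 0→5
C: waits 5, runs 5→11
D: waits 11, runs 11→19
B: waits 19, runs 19→31
Sum = 0+5+11+19 = 35.
FIFO (arrival order): A B C D.
A: waits 0, runs 0→5
B: waits 5, runs 5→17
C: waits 17, runs 17→23
D: waits 23, runs 23→31
Sum = 0+5+17+23 = 45.
EDD (increasing due date): B C A D.
B: waits 0, runs 0→12
C: waits 12, runs 12→18
A: waits 18, runs 18→23
D: waits 23, runs 23→31
Sum = 0+12+18+23 = 53.
LPT 58, SPT 35, FIFO 45, EDD 53 → minimum 35.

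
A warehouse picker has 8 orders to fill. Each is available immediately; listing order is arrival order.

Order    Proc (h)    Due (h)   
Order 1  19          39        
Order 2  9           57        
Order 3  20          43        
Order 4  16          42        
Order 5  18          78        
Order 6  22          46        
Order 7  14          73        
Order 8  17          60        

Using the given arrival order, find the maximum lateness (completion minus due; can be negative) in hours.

FIFO (arrival order): Order 1 Order 2 Order 3 Order 4 Order 5 Order 6 Order 7 Order 8.
Order 1: 0→19, due 39, lateness -20
Order 2: 19→28, due 57, lateness -29
Order 3: 28→48, due 43, lateness 5
Order 4: 48→64, due 42, lateness 22
Order 5: 64→82, due 78, lateness 4
Order 6: 82→104, due 46, lateness 58
Order 7: 104→118, due 73, lateness 45
Order 8: 118→135, due 60, lateness 75
Maximum = 75.

75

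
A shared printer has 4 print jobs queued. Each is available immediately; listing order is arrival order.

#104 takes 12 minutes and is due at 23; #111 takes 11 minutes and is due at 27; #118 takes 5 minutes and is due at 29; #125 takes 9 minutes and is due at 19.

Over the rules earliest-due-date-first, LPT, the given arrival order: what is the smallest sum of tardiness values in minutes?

13

EDD (increasing due date): #125 #104 #111 #118.
#125: 0→9, due 19, tardiness 0
#104: 9→21, due 23, tardiness 0
#111: 21→32, due 27, tardiness 5
#118: 32→37, due 29, tardiness 8
Sum = 0+0+5+8 = 13.
LPT (decreasing processing time): #104 #111 #125 #118.
#104: 0→12, due 23, tardiness 0
#111: 12→23, due 27, tardiness 0
#125: 23→32, due 19, tardiness 13
#118: 32→37, due 29, tardiness 8
Sum = 0+0+13+8 = 21.
FIFO (arrival order): #104 #111 #118 #125.
#104: 0→12, due 23, tardiness 0
#111: 12→23, due 27, tardiness 0
#118: 23→28, due 29, tardiness 0
#125: 28→37, due 19, tardiness 18
Sum = 0+0+0+18 = 18.
EDD 13, LPT 21, FIFO 18 → minimum 13.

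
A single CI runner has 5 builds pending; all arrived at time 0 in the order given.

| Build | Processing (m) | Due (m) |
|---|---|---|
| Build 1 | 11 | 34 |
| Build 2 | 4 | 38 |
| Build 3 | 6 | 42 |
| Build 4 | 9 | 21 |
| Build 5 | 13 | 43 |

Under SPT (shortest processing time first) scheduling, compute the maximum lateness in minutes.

SPT (increasing processing time): Build 2 Build 3 Build 4 Build 1 Build 5.
Build 2: 0→4, due 38, lateness -34
Build 3: 4→10, due 42, lateness -32
Build 4: 10→19, due 21, lateness -2
Build 1: 19→30, due 34, lateness -4
Build 5: 30→43, due 43, lateness 0
Maximum = 0.

0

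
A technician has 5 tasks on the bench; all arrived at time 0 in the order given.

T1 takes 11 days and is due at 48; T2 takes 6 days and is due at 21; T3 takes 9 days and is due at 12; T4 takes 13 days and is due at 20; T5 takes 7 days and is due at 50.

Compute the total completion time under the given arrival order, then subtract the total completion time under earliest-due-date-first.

-5

FIFO (arrival order): T1 T2 T3 T4 T5.
T1: 0→11
T2: 11→17
T3: 17→26
T4: 26→39
T5: 39→46
Sum = 11+17+26+39+46 = 139.
EDD (increasing due date): T3 T4 T2 T1 T5.
T3: 0→9
T4: 9→22
T2: 22→28
T1: 28→39
T5: 39→46
Sum = 9+22+28+39+46 = 144.
Difference = 139 − 144 = -5.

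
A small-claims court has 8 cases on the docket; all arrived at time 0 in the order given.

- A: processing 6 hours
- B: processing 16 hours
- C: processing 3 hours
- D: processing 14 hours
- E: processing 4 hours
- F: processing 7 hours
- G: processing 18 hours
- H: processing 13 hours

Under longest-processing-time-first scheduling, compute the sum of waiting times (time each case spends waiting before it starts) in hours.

LPT (decreasing processing time): G B D H F A E C.
G: waits 0, runs 0→18
B: waits 18, runs 18→34
D: waits 34, runs 34→48
H: waits 48, runs 48→61
F: waits 61, runs 61→68
A: waits 68, runs 68→74
E: waits 74, runs 74→78
C: waits 78, runs 78→81
Sum = 0+18+34+48+61+68+74+78 = 381.

381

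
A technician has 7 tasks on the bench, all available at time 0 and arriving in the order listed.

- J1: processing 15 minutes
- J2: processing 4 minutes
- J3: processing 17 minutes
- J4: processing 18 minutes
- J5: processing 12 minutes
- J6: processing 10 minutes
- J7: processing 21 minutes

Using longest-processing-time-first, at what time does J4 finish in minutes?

39

LPT (decreasing processing time): J7 J4 J3 J1 J5 J6 J2.
J7: 0→21
J4: 21→39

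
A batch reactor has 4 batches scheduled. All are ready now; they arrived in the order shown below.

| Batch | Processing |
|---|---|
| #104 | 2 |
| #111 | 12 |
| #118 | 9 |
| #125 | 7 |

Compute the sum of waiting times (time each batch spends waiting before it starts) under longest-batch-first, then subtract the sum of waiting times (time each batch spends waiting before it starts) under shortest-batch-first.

32

LPT (decreasing processing time): #111 #118 #125 #104.
#111: waits 0, runs 0→12
#118: waits 12, runs 12→21
#125: waits 21, runs 21→28
#104: waits 28, runs 28→30
Sum = 0+12+21+28 = 61.
SPT (increasing processing time): #104 #125 #118 #111.
#104: waits 0, runs 0→2
#125: waits 2, runs 2→9
#118: waits 9, runs 9→18
#111: waits 18, runs 18→30
Sum = 0+2+9+18 = 29.
Difference = 61 − 29 = 32.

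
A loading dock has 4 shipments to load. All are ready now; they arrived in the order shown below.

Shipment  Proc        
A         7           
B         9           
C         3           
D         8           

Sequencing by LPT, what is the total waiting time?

50

LPT (decreasing processing time): B D A C.
B: waits 0, runs 0→9
D: waits 9, runs 9→17
A: waits 17, runs 17→24
C: waits 24, runs 24→27
Sum = 0+9+17+24 = 50.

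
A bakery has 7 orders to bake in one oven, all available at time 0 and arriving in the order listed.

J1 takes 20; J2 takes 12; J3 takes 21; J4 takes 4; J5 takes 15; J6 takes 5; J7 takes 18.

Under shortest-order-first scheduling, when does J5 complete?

SPT (increasing processing time): J4 J6 J2 J5 J7 J1 J3.
J4: 0→4
J6: 4→9
J2: 9→21
J5: 21→36

36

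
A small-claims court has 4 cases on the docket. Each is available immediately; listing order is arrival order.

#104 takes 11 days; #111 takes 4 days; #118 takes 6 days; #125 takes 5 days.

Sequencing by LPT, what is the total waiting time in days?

LPT (decreasing processing time): #104 #118 #125 #111.
#104: waits 0, runs 0→11
#118: waits 11, runs 11→17
#125: waits 17, runs 17→22
#111: waits 22, runs 22→26
Sum = 0+11+17+22 = 50.

50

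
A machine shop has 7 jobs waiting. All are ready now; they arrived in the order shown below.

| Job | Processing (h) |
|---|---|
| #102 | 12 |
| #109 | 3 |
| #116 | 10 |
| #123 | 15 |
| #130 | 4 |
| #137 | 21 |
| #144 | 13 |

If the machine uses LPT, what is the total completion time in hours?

LPT (decreasing processing time): #137 #123 #144 #102 #116 #130 #109.
#137: 0→21
#123: 21→36
#144: 36→49
#102: 49→61
#116: 61→71
#130: 71→75
#109: 75→78
Sum = 21+36+49+61+71+75+78 = 391.

391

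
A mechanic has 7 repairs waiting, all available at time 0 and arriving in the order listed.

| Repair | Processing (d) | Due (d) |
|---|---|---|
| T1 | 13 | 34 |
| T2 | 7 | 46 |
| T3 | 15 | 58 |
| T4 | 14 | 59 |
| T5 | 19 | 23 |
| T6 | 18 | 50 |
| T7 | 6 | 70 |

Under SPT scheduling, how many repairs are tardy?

SPT (increasing processing time): T7 T2 T1 T4 T3 T6 T5.
T7: 0→6, due 70, tardiness 0
T2: 6→13, due 46, tardiness 0
T1: 13→26, due 34, tardiness 0
T4: 26→40, due 59, tardiness 0
T3: 40→55, due 58, tardiness 0
T6: 55→73, due 50, tardiness 23
T5: 73→92, due 23, tardiness 69
Late repairs: 2.

2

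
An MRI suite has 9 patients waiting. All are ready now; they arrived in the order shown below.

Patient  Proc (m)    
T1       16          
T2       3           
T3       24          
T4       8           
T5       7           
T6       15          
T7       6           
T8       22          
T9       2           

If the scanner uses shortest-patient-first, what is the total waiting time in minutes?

239

SPT (increasing processing time): T9 T2 T7 T5 T4 T6 T1 T8 T3.
T9: waits 0, runs 0→2
T2: waits 2, runs 2→5
T7: waits 5, runs 5→11
T5: waits 11, runs 11→18
T4: waits 18, runs 18→26
T6: waits 26, runs 26→41
T1: waits 41, runs 41→57
T8: waits 57, runs 57→79
T3: waits 79, runs 79→103
Sum = 0+2+5+11+18+26+41+57+79 = 239.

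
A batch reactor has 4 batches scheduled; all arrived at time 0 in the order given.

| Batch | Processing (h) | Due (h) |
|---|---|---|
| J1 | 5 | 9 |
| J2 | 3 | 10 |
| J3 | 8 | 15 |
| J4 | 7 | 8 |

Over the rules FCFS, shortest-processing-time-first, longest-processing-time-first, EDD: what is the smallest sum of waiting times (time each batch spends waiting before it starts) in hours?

26

FIFO (arrival order): J1 J2 J3 J4.
J1: waits 0, runs 0→5
J2: waits 5, runs 5→8
J3: waits 8, runs 8→16
J4: waits 16, runs 16→23
Sum = 0+5+8+16 = 29.
SPT (increasing processing time): J2 J1 J4 J3.
J2: waits 0, runs 0→3
J1: waits 3, runs 3→8
J4: waits 8, runs 8→15
J3: waits 15, runs 15→23
Sum = 0+3+8+15 = 26.
LPT (decreasing processing time): J3 J4 J1 J2.
J3: waits 0, runs 0→8
J4: waits 8, runs 8→15
J1: waits 15, runs 15→20
J2: waits 20, runs 20→23
Sum = 0+8+15+20 = 43.
EDD (increasing due date): J4 J1 J2 J3.
J4: waits 0, runs 0→7
J1: waits 7, runs 7→12
J2: waits 12, runs 12→15
J3: waits 15, runs 15→23
Sum = 0+7+12+15 = 34.
FIFO 29, SPT 26, LPT 43, EDD 34 → minimum 26.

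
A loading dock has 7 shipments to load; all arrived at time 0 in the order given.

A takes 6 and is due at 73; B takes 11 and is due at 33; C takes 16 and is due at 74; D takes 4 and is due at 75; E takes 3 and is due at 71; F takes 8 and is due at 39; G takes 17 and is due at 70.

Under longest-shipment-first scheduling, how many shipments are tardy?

LPT (decreasing processing time): G C B F A D E.
G: 0→17, due 70, tardiness 0
C: 17→33, due 74, tardiness 0
B: 33→44, due 33, tardiness 11
F: 44→52, due 39, tardiness 13
A: 52→58, due 73, tardiness 0
D: 58→62, due 75, tardiness 0
E: 62→65, due 71, tardiness 0
Late shipments: 2.

2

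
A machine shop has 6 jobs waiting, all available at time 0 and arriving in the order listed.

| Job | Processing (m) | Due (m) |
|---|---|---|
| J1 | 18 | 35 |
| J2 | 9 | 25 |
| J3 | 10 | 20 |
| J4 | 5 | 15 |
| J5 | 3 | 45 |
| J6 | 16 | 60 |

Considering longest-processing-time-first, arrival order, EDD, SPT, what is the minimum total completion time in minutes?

159

LPT (decreasing processing time): J1 J6 J3 J2 J4 J5.
J1: 0→18
J6: 18→34
J3: 34→44
J2: 44→53
J4: 53→58
J5: 58→61
Sum = 18+34+44+53+58+61 = 268.
FIFO (arrival order): J1 J2 J3 J4 J5 J6.
J1: 0→18
J2: 18→27
J3: 27→37
J4: 37→42
J5: 42→45
J6: 45→61
Sum = 18+27+37+42+45+61 = 230.
EDD (increasing due date): J4 J3 J2 J1 J5 J6.
J4: 0→5
J3: 5→15
J2: 15→24
J1: 24→42
J5: 42→45
J6: 45→61
Sum = 5+15+24+42+45+61 = 192.
SPT (increasing processing time): J5 J4 J2 J3 J6 J1.
J5: 0→3
J4: 3→8
J2: 8→17
J3: 17→27
J6: 27→43
J1: 43→61
Sum = 3+8+17+27+43+61 = 159.
LPT 268, FIFO 230, EDD 192, SPT 159 → minimum 159.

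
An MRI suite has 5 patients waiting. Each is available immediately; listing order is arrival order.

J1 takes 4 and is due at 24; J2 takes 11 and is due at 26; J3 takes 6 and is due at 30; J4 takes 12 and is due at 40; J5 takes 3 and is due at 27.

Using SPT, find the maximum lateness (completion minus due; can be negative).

-2

SPT (increasing processing time): J5 J1 J3 J2 J4.
J5: 0→3, due 27, lateness -24
J1: 3→7, due 24, lateness -17
J3: 7→13, due 30, lateness -17
J2: 13→24, due 26, lateness -2
J4: 24→36, due 40, lateness -4
Maximum = -2.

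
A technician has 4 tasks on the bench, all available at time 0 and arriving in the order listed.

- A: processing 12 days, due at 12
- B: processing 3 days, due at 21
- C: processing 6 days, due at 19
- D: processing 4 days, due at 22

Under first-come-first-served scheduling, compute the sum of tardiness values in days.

5

FIFO (arrival order): A B C D.
A: 0→12, due 12, tardiness 0
B: 12→15, due 21, tardiness 0
C: 15→21, due 19, tardiness 2
D: 21→25, due 22, tardiness 3
Sum = 0+0+2+3 = 5.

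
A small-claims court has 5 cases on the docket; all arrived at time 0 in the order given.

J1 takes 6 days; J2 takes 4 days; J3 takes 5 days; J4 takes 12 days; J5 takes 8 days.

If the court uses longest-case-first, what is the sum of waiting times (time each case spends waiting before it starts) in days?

LPT (decreasing processing time): J4 J5 J1 J3 J2.
J4: waits 0, runs 0→12
J5: waits 12, runs 12→20
J1: waits 20, runs 20→26
J3: waits 26, runs 26→31
J2: waits 31, runs 31→35
Sum = 0+12+20+26+31 = 89.

89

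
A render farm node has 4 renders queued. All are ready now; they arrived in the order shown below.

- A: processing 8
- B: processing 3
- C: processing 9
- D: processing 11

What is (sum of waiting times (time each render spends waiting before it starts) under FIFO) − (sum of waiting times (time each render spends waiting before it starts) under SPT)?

5

FIFO (arrival order): A B C D.
A: waits 0, runs 0→8
B: waits 8, runs 8→11
C: waits 11, runs 11→20
D: waits 20, runs 20→31
Sum = 0+8+11+20 = 39.
SPT (increasing processing time): B A C D.
B: waits 0, runs 0→3
A: waits 3, runs 3→11
C: waits 11, runs 11→20
D: waits 20, runs 20→31
Sum = 0+3+11+20 = 34.
Difference = 39 − 34 = 5.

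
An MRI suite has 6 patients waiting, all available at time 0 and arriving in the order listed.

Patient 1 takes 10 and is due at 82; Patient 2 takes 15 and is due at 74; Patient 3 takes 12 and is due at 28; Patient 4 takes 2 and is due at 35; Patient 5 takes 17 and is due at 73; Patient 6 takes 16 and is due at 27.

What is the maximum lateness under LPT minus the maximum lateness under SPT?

LPT (decreasing processing time): Patient 5 Patient 6 Patient 2 Patient 3 Patient 1 Patient 4.
Patient 5: 0→17, due 73, lateness -56
Patient 6: 17→33, due 27, lateness 6
Patient 2: 33→48, due 74, lateness -26
Patient 3: 48→60, due 28, lateness 32
Patient 1: 60→70, due 82, lateness -12
Patient 4: 70→72, due 35, lateness 37
Maximum = 37.
SPT (increasing processing time): Patient 4 Patient 1 Patient 3 Patient 2 Patient 6 Patient 5.
Patient 4: 0→2, due 35, lateness -33
Patient 1: 2→12, due 82, lateness -70
Patient 3: 12→24, due 28, lateness -4
Patient 2: 24→39, due 74, lateness -35
Patient 6: 39→55, due 27, lateness 28
Patient 5: 55→72, due 73, lateness -1
Maximum = 28.
Difference = 37 − 28 = 9.

9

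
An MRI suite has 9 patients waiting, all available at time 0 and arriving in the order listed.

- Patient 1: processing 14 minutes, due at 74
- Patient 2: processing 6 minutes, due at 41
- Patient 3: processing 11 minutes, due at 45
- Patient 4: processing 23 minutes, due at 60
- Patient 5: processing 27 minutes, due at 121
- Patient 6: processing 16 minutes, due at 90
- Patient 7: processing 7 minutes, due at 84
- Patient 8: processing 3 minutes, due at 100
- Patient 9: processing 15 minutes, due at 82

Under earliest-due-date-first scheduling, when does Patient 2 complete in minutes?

6

EDD (increasing due date): Patient 2 Patient 3 Patient 4 Patient 1 Patient 9 Patient 7 Patient 6 Patient 8 Patient 5.
Patient 2: 0→6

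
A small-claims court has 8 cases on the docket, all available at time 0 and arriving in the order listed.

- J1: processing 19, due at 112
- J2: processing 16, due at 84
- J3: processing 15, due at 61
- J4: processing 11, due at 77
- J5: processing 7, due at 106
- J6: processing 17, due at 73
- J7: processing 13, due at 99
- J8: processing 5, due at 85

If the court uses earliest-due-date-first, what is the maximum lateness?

-9

EDD (increasing due date): J3 J6 J4 J2 J8 J7 J5 J1.
J3: 0→15, due 61, lateness -46
J6: 15→32, due 73, lateness -41
J4: 32→43, due 77, lateness -34
J2: 43→59, due 84, lateness -25
J8: 59→64, due 85, lateness -21
J7: 64→77, due 99, lateness -22
J5: 77→84, due 106, lateness -22
J1: 84→103, due 112, lateness -9
Maximum = -9.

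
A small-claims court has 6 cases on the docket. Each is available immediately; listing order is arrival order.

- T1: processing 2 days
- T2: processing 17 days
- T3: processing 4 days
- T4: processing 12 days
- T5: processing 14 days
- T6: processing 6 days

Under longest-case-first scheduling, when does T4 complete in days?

LPT (decreasing processing time): T2 T5 T4 T6 T3 T1.
T2: 0→17
T5: 17→31
T4: 31→43

43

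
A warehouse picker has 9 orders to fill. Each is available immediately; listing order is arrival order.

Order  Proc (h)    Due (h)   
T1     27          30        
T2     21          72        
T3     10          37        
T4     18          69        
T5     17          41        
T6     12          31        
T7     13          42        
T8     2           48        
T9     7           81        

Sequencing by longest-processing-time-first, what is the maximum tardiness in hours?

81

LPT (decreasing processing time): T1 T2 T4 T5 T7 T6 T3 T9 T8.
T1: 0→27, due 30, tardiness 0
T2: 27→48, due 72, tardiness 0
T4: 48→66, due 69, tardiness 0
T5: 66→83, due 41, tardiness 42
T7: 83→96, due 42, tardiness 54
T6: 96→108, due 31, tardiness 77
T3: 108→118, due 37, tardiness 81
T9: 118→125, due 81, tardiness 44
T8: 125→127, due 48, tardiness 79
Maximum = 81.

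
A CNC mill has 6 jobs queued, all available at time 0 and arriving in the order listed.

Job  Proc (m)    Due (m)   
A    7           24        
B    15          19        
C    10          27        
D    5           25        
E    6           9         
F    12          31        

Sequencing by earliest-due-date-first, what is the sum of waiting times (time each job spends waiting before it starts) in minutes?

131

EDD (increasing due date): E B A D C F.
E: waits 0, runs 0→6
B: waits 6, runs 6→21
A: waits 21, runs 21→28
D: waits 28, runs 28→33
C: waits 33, runs 33→43
F: waits 43, runs 43→55
Sum = 0+6+21+28+33+43 = 131.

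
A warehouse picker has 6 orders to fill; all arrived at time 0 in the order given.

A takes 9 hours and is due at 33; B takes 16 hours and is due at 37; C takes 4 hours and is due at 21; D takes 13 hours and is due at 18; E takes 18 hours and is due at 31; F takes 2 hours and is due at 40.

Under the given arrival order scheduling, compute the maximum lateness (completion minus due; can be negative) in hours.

29

FIFO (arrival order): A B C D E F.
A: 0→9, due 33, lateness -24
B: 9→25, due 37, lateness -12
C: 25→29, due 21, lateness 8
D: 29→42, due 18, lateness 24
E: 42→60, due 31, lateness 29
F: 60→62, due 40, lateness 22
Maximum = 29.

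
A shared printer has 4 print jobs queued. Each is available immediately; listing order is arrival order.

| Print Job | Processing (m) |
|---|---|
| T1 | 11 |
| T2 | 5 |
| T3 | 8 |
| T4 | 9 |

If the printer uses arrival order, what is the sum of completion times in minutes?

84

FIFO (arrival order): T1 T2 T3 T4.
T1: 0→11
T2: 11→16
T3: 16→24
T4: 24→33
Sum = 11+16+24+33 = 84.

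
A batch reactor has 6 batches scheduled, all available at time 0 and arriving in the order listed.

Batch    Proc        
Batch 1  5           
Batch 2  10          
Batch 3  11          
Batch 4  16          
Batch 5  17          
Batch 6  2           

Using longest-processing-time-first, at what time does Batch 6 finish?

61

LPT (decreasing processing time): Batch 5 Batch 4 Batch 3 Batch 2 Batch 1 Batch 6.
Batch 5: 0→17
Batch 4: 17→33
Batch 3: 33→44
Batch 2: 44→54
Batch 1: 54→59
Batch 6: 59→61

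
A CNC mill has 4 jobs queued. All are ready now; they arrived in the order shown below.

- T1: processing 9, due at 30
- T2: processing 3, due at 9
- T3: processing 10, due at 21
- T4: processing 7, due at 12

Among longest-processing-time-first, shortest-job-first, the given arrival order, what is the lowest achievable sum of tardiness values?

8

LPT (decreasing processing time): T3 T1 T4 T2.
T3: 0→10, due 21, tardiness 0
T1: 10→19, due 30, tardiness 0
T4: 19→26, due 12, tardiness 14
T2: 26→29, due 9, tardiness 20
Sum = 0+0+14+20 = 34.
SPT (increasing processing time): T2 T4 T1 T3.
T2: 0→3, due 9, tardiness 0
T4: 3→10, due 12, tardiness 0
T1: 10→19, due 30, tardiness 0
T3: 19→29, due 21, tardiness 8
Sum = 0+0+0+8 = 8.
FIFO (arrival order): T1 T2 T3 T4.
T1: 0→9, due 30, tardiness 0
T2: 9→12, due 9, tardiness 3
T3: 12→22, due 21, tardiness 1
T4: 22→29, due 12, tardiness 17
Sum = 0+3+1+17 = 21.
LPT 34, SPT 8, FIFO 21 → minimum 8.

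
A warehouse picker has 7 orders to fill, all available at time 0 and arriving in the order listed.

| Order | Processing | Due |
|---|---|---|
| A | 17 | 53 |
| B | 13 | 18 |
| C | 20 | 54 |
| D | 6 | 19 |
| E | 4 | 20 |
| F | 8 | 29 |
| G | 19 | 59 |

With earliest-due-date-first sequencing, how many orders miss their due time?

4

EDD (increasing due date): B D E F A C G.
B: 0→13, due 18, tardiness 0
D: 13→19, due 19, tardiness 0
E: 19→23, due 20, tardiness 3
F: 23→31, due 29, tardiness 2
A: 31→48, due 53, tardiness 0
C: 48→68, due 54, tardiness 14
G: 68→87, due 59, tardiness 28
Late orders: 4.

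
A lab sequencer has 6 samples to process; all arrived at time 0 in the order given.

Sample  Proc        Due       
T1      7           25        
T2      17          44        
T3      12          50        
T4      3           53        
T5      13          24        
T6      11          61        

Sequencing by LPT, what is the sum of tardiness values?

LPT (decreasing processing time): T2 T5 T3 T6 T1 T4.
T2: 0→17, due 44, tardiness 0
T5: 17→30, due 24, tardiness 6
T3: 30→42, due 50, tardiness 0
T6: 42→53, due 61, tardiness 0
T1: 53→60, due 25, tardiness 35
T4: 60→63, due 53, tardiness 10
Sum = 0+6+0+0+35+10 = 51.

51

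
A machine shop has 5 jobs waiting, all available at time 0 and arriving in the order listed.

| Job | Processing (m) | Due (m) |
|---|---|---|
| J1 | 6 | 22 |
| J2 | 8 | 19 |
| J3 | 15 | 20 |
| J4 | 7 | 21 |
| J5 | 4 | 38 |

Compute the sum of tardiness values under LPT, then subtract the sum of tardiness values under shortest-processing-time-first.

LPT (decreasing processing time): J3 J2 J4 J1 J5.
J3: 0→15, due 20, tardiness 0
J2: 15→23, due 19, tardiness 4
J4: 23→30, due 21, tardiness 9
J1: 30→36, due 22, tardiness 14
J5: 36→40, due 38, tardiness 2
Sum = 0+4+9+14+2 = 29.
SPT (increasing processing time): J5 J1 J4 J2 J3.
J5: 0→4, due 38, tardiness 0
J1: 4→10, due 22, tardiness 0
J4: 10→17, due 21, tardiness 0
J2: 17→25, due 19, tardiness 6
J3: 25→40, due 20, tardiness 20
Sum = 0+0+0+6+20 = 26.
Difference = 29 − 26 = 3.

3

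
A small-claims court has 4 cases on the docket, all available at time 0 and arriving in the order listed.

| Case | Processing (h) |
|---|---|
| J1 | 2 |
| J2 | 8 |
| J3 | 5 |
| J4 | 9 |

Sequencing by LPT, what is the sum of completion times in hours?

LPT (decreasing processing time): J4 J2 J3 J1.
J4: 0→9
J2: 9→17
J3: 17→22
J1: 22→24
Sum = 9+17+22+24 = 72.

72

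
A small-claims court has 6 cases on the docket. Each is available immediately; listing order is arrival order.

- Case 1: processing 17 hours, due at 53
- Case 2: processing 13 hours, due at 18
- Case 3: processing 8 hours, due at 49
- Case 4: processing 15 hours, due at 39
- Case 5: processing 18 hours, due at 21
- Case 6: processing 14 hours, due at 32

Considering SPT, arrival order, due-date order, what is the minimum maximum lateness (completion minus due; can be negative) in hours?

32

SPT (increasing processing time): Case 3 Case 2 Case 6 Case 4 Case 1 Case 5.
Case 3: 0→8, due 49, lateness -41
Case 2: 8→21, due 18, lateness 3
Case 6: 21→35, due 32, lateness 3
Case 4: 35→50, due 39, lateness 11
Case 1: 50→67, due 53, lateness 14
Case 5: 67→85, due 21, lateness 64
Maximum = 64.
FIFO (arrival order): Case 1 Case 2 Case 3 Case 4 Case 5 Case 6.
Case 1: 0→17, due 53, lateness -36
Case 2: 17→30, due 18, lateness 12
Case 3: 30→38, due 49, lateness -11
Case 4: 38→53, due 39, lateness 14
Case 5: 53→71, due 21, lateness 50
Case 6: 71→85, due 32, lateness 53
Maximum = 53.
EDD (increasing due date): Case 2 Case 5 Case 6 Case 4 Case 3 Case 1.
Case 2: 0→13, due 18, lateness -5
Case 5: 13→31, due 21, lateness 10
Case 6: 31→45, due 32, lateness 13
Case 4: 45→60, due 39, lateness 21
Case 3: 60→68, due 49, lateness 19
Case 1: 68→85, due 53, lateness 32
Maximum = 32.
SPT 64, FIFO 53, EDD 32 → minimum 32.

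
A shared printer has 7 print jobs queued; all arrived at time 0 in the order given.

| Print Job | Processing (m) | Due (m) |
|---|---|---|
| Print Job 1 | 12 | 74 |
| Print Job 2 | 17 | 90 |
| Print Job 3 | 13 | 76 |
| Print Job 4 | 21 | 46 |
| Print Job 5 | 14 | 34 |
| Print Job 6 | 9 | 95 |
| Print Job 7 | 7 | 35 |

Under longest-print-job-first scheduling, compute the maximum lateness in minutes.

58

LPT (decreasing processing time): Print Job 4 Print Job 2 Print Job 5 Print Job 3 Print Job 1 Print Job 6 Print Job 7.
Print Job 4: 0→21, due 46, lateness -25
Print Job 2: 21→38, due 90, lateness -52
Print Job 5: 38→52, due 34, lateness 18
Print Job 3: 52→65, due 76, lateness -11
Print Job 1: 65→77, due 74, lateness 3
Print Job 6: 77→86, due 95, lateness -9
Print Job 7: 86→93, due 35, lateness 58
Maximum = 58.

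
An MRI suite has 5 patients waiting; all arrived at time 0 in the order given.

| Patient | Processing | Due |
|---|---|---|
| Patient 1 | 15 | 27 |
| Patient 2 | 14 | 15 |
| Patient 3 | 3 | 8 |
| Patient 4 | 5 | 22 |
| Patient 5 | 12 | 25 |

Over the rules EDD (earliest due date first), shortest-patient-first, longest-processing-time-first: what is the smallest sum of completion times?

EDD (increasing due date): Patient 3 Patient 2 Patient 4 Patient 5 Patient 1.
Patient 3: 0→3
Patient 2: 3→17
Patient 4: 17→22
Patient 5: 22→34
Patient 1: 34→49
Sum = 3+17+22+34+49 = 125.
SPT (increasing processing time): Patient 3 Patient 4 Patient 5 Patient 2 Patient 1.
Patient 3: 0→3
Patient 4: 3→8
Patient 5: 8→20
Patient 2: 20→34
Patient 1: 34→49
Sum = 3+8+20+34+49 = 114.
LPT (decreasing processing time): Patient 1 Patient 2 Patient 5 Patient 4 Patient 3.
Patient 1: 0→15
Patient 2: 15→29
Patient 5: 29→41
Patient 4: 41→46
Patient 3: 46→49
Sum = 15+29+41+46+49 = 180.
EDD 125, SPT 114, LPT 180 → minimum 114.

114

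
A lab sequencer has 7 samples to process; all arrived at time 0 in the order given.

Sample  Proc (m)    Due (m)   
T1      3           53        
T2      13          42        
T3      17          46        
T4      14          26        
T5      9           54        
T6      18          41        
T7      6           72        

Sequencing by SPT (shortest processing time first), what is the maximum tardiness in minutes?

39

SPT (increasing processing time): T1 T7 T5 T2 T4 T3 T6.
T1: 0→3, due 53, tardiness 0
T7: 3→9, due 72, tardiness 0
T5: 9→18, due 54, tardiness 0
T2: 18→31, due 42, tardiness 0
T4: 31→45, due 26, tardiness 19
T3: 45→62, due 46, tardiness 16
T6: 62→80, due 41, tardiness 39
Maximum = 39.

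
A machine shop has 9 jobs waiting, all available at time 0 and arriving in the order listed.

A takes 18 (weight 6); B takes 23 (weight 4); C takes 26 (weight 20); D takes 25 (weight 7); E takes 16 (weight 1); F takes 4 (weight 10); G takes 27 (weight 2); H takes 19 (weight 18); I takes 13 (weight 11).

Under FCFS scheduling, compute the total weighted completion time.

FIFO (arrival order): A B C D E F G H I.
A: finishes 18, weight 6, w·C = 108
B: finishes 41, weight 4, w·C = 164
C: finishes 67, weight 20, w·C = 1340
D: finishes 92, weight 7, w·C = 644
E: finishes 108, weight 1, w·C = 108
F: finishes 112, weight 10, w·C = 1120
G: finishes 139, weight 2, w·C = 278
H: finishes 158, weight 18, w·C = 2844
I: finishes 171, weight 11, w·C = 1881
Sum = 108+164+1340+644+108+1120+278+2844+1881 = 8487.

8487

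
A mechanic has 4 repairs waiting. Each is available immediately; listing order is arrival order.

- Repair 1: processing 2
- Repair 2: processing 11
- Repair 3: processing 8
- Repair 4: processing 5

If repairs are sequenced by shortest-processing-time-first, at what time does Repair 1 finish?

2

SPT (increasing processing time): Repair 1 Repair 4 Repair 3 Repair 2.
Repair 1: 0→2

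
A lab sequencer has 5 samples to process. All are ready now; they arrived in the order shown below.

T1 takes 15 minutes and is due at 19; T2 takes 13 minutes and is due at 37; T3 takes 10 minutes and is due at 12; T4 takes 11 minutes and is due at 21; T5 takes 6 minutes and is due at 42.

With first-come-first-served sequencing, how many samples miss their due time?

3

FIFO (arrival order): T1 T2 T3 T4 T5.
T1: 0→15, due 19, tardiness 0
T2: 15→28, due 37, tardiness 0
T3: 28→38, due 12, tardiness 26
T4: 38→49, due 21, tardiness 28
T5: 49→55, due 42, tardiness 13
Late samples: 3.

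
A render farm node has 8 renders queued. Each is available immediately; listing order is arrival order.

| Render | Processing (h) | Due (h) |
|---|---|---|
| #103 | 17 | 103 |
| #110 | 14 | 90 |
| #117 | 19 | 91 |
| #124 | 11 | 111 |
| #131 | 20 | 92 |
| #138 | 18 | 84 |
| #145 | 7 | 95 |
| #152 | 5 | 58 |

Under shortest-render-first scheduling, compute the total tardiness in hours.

19

SPT (increasing processing time): #152 #145 #124 #110 #103 #138 #117 #131.
#152: 0→5, due 58, tardiness 0
#145: 5→12, due 95, tardiness 0
#124: 12→23, due 111, tardiness 0
#110: 23→37, due 90, tardiness 0
#103: 37→54, due 103, tardiness 0
#138: 54→72, due 84, tardiness 0
#117: 72→91, due 91, tardiness 0
#131: 91→111, due 92, tardiness 19
Sum = 0+0+0+0+0+0+0+19 = 19.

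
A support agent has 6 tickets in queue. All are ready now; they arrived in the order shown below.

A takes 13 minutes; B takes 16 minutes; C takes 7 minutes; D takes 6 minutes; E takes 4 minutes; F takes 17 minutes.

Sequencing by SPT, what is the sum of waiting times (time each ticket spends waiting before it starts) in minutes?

SPT (increasing processing time): E D C A B F.
E: waits 0, runs 0→4
D: waits 4, runs 4→10
C: waits 10, runs 10→17
A: waits 17, runs 17→30
B: waits 30, runs 30→46
F: waits 46, runs 46→63
Sum = 0+4+10+17+30+46 = 107.

107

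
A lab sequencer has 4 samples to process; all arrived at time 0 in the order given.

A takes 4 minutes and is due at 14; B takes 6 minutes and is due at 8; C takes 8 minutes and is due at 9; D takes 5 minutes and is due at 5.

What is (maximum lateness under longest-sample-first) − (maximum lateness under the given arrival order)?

LPT (decreasing processing time): C B D A.
C: 0→8, due 9, lateness -1
B: 8→14, due 8, lateness 6
D: 14→19, due 5, lateness 14
A: 19→23, due 14, lateness 9
Maximum = 14.
FIFO (arrival order): A B C D.
A: 0→4, due 14, lateness -10
B: 4→10, due 8, lateness 2
C: 10→18, due 9, lateness 9
D: 18→23, due 5, lateness 18
Maximum = 18.
Difference = 14 − 18 = -4.

-4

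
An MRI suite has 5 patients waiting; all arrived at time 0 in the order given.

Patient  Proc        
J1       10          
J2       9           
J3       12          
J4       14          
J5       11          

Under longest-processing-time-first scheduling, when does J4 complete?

LPT (decreasing processing time): J4 J3 J5 J1 J2.
J4: 0→14

14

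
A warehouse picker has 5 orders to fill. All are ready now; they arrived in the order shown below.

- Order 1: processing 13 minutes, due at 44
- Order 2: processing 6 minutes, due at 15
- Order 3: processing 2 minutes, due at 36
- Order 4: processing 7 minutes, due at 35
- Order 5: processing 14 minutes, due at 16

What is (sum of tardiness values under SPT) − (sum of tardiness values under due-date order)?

SPT (increasing processing time): Order 3 Order 2 Order 4 Order 1 Order 5.
Order 3: 0→2, due 36, tardiness 0
Order 2: 2→8, due 15, tardiness 0
Order 4: 8→15, due 35, tardiness 0
Order 1: 15→28, due 44, tardiness 0
Order 5: 28→42, due 16, tardiness 26
Sum = 0+0+0+0+26 = 26.
EDD (increasing due date): Order 2 Order 5 Order 4 Order 3 Order 1.
Order 2: 0→6, due 15, tardiness 0
Order 5: 6→20, due 16, tardiness 4
Order 4: 20→27, due 35, tardiness 0
Order 3: 27→29, due 36, tardiness 0
Order 1: 29→42, due 44, tardiness 0
Sum = 0+4+0+0+0 = 4.
Difference = 26 − 4 = 22.

22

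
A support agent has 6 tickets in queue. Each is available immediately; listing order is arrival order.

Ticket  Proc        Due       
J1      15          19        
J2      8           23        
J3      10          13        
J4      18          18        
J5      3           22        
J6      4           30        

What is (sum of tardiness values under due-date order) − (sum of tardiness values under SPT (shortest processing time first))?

EDD (increasing due date): J3 J4 J1 J5 J2 J6.
J3: 0→10, due 13, tardiness 0
J4: 10→28, due 18, tardiness 10
J1: 28→43, due 19, tardiness 24
J5: 43→46, due 22, tardiness 24
J2: 46→54, due 23, tardiness 31
J6: 54→58, due 30, tardiness 28
Sum = 0+10+24+24+31+28 = 117.
SPT (increasing processing time): J5 J6 J2 J3 J1 J4.
J5: 0→3, due 22, tardiness 0
J6: 3→7, due 30, tardiness 0
J2: 7→15, due 23, tardiness 0
J3: 15→25, due 13, tardiness 12
J1: 25→40, due 19, tardiness 21
J4: 40→58, due 18, tardiness 40
Sum = 0+0+0+12+21+40 = 73.
Difference = 117 − 73 = 44.

44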